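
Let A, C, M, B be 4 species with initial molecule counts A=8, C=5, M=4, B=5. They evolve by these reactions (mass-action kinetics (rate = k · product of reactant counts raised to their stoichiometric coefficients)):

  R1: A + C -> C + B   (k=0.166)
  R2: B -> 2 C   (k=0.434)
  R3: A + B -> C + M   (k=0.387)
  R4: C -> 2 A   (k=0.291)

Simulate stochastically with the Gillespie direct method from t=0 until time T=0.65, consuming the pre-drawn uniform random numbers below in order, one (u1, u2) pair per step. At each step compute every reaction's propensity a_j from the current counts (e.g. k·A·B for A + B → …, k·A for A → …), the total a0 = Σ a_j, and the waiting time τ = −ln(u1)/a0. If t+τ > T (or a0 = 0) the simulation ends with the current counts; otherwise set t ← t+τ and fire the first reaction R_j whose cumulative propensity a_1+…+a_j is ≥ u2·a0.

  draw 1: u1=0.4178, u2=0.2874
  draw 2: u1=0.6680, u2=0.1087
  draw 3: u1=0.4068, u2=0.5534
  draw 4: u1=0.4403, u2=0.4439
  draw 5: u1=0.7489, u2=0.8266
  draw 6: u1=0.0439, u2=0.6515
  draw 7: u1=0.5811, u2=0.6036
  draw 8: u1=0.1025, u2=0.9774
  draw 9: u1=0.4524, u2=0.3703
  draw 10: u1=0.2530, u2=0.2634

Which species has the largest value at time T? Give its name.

t=0.000: A=8 C=5 M=4 B=5
Draw 1: a1=6.640, a2=2.170, a3=15.480, a4=1.455, a0=25.745; τ=−ln(0.4178)/25.745=0.034 → t=0.034; u2·a0=0.2874·25.745=7.399; a1=6.640 < 7.399 ≤ a1+a2=8.810 → R2 fires; A=8 C=7 M=4 B=4
Draw 2: a1=9.296, a2=1.736, a3=12.384, a4=2.037, a0=25.453; τ=−ln(0.6680)/25.453=0.016 → t=0.050; u2·a0=0.1087·25.453=2.767 ≤ a1=9.296 → R1 fires; A=7 C=7 M=4 B=5
Draw 3: a1=8.134, a2=2.170, a3=13.545, a4=2.037, a0=25.886; τ=−ln(0.4068)/25.886=0.035 → t=0.084; u2·a0=0.5534·25.886=14.325; a1+a2=10.304 < 14.325 ≤ a1+…+a3=23.849 → R3 fires; A=6 C=8 M=5 B=4
Draw 4: a1=7.968, a2=1.736, a3=9.288, a4=2.328, a0=21.320; τ=−ln(0.4403)/21.320=0.038 → t=0.123; u2·a0=0.4439·21.320=9.464; a1=7.968 < 9.464 ≤ a1+a2=9.704 → R2 fires; A=6 C=10 M=5 B=3
Draw 5: a1=9.960, a2=1.302, a3=6.966, a4=2.910, a0=21.138; τ=−ln(0.7489)/21.138=0.014 → t=0.137; u2·a0=0.8266·21.138=17.473; a1+a2=11.262 < 17.473 ≤ a1+…+a3=18.228 → R3 fires; A=5 C=11 M=6 B=2
Draw 6: a1=9.130, a2=0.868, a3=3.870, a4=3.201, a0=17.069; τ=−ln(0.0439)/17.069=0.183 → t=0.320; u2·a0=0.6515·17.069=11.120; a1+a2=9.998 < 11.120 ≤ a1+…+a3=13.868 → R3 fires; A=4 C=12 M=7 B=1
Draw 7: a1=7.968, a2=0.434, a3=1.548, a4=3.492, a0=13.442; τ=−ln(0.5811)/13.442=0.040 → t=0.360; u2·a0=0.6036·13.442=8.114; a1=7.968 < 8.114 ≤ a1+a2=8.402 → R2 fires; A=4 C=14 M=7 B=0
Draw 8: a1=9.296, a2=0.000, a3=0.000, a4=4.074, a0=13.370; τ=−ln(0.1025)/13.370=0.170 → t=0.531; u2·a0=0.9774·13.370=13.068; a1+…+a3=9.296 < 13.068 ≤ a1+…+a4=13.370 → R4 fires; A=6 C=13 M=7 B=0
Draw 9: a1=12.948, a2=0.000, a3=0.000, a4=3.783, a0=16.731; τ=−ln(0.4524)/16.731=0.047 → t=0.578; u2·a0=0.3703·16.731=6.195 ≤ a1=12.948 → R1 fires; A=5 C=13 M=7 B=1
Draw 10: a1=10.790, a2=0.434, a3=1.935, a4=3.783, a0=16.942; τ=−ln(0.2530)/16.942=0.081 → t=0.659 > T=0.65: stop.
At T=0.65: A=5 C=13 M=7 B=1; the largest is C.

Dominant species at T: C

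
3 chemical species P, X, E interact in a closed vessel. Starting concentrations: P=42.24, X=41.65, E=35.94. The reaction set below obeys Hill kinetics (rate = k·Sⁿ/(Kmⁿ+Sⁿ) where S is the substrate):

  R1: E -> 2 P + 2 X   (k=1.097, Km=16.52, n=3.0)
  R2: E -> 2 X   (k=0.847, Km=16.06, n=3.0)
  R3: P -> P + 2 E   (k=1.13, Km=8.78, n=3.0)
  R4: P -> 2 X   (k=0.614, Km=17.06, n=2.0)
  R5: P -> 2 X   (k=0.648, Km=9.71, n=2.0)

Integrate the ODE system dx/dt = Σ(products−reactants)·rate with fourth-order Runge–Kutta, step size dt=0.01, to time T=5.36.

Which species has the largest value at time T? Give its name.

RK4 with dt=0.01: 536 steps to T=5.36. Trajectory (selected grid times):
t=0.00: P=42.24 X=41.65 E=35.94
t=0.60: P=42.75 X=45.16 E=36.22
t=1.19: P=43.26 X=48.62 E=36.49
t=1.79: P=43.78 X=52.14 E=36.76
t=2.38: P=44.29 X=55.61 E=37.03
t=2.98: P=44.80 X=59.14 E=37.30
t=3.57: P=45.31 X=62.63 E=37.56
t=4.17: P=45.83 X=66.17 E=37.83
t=4.76: P=46.34 X=69.67 E=38.09
t=5.36: P=46.86 X=73.23 E=38.36
At T=5.36: P=46.86 X=73.23 E=38.36; the largest is X.

Dominant species at T: X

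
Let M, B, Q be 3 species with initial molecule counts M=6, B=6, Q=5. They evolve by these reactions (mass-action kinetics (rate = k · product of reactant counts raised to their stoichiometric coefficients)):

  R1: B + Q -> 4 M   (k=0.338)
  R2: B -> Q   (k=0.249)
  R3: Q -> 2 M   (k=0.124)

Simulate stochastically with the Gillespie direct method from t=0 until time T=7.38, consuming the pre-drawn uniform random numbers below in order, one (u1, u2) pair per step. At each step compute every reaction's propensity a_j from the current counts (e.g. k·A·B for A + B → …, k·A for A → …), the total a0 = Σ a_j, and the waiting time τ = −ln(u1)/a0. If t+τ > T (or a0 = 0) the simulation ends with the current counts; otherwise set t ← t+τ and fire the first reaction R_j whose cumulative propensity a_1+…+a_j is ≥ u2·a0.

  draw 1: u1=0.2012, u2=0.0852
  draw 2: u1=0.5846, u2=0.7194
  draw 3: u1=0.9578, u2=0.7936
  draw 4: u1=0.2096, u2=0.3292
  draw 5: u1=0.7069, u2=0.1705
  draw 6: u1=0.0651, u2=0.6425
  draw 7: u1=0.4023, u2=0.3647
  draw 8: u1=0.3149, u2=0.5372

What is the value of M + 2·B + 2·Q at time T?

Check how each reaction changes W = M + 2·B + 2·Q (weight of products minus weight of reactants):
R1: B + Q -> 4 M: (1·4) − (2·1 + 2·1) = 4 − 4 = 0
R2: B -> Q: (2·1) − (2·1) = 2 − 2 = 0
R3: Q -> 2 M: (1·2) − (2·1) = 2 − 2 = 0
Every reaction leaves W unchanged, so W is conserved and no simulation is needed: W(T) = W(0) = 6 + 2·6 + 2·5 = 28

Value at T = 28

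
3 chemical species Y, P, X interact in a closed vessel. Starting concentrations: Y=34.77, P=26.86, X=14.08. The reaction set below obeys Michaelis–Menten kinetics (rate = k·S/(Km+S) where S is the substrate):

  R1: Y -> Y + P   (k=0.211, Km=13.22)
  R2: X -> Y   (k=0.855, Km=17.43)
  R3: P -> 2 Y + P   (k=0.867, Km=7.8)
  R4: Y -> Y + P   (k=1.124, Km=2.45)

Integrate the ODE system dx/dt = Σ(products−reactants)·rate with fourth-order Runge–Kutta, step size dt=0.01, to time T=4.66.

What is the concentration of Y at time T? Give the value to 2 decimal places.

RK4 with dt=0.01: 466 steps to T=4.66. Trajectory (selected grid times):
t=0.00: Y=34.77 P=26.86 X=14.08
t=0.52: Y=35.67 P=27.49 X=13.88
t=1.04: Y=36.57 P=28.11 X=13.69
t=1.55: Y=37.45 P=28.73 X=13.49
t=2.07: Y=38.36 P=29.36 X=13.30
t=2.59: Y=39.26 P=29.99 X=13.11
t=3.11: Y=40.17 P=30.63 X=12.92
t=3.62: Y=41.06 P=31.25 X=12.73
t=4.14: Y=41.97 P=31.88 X=12.55
t=4.66: Y=42.88 P=32.52 X=12.36
Read off Y at T=4.66: 42.88

Y at T = 42.88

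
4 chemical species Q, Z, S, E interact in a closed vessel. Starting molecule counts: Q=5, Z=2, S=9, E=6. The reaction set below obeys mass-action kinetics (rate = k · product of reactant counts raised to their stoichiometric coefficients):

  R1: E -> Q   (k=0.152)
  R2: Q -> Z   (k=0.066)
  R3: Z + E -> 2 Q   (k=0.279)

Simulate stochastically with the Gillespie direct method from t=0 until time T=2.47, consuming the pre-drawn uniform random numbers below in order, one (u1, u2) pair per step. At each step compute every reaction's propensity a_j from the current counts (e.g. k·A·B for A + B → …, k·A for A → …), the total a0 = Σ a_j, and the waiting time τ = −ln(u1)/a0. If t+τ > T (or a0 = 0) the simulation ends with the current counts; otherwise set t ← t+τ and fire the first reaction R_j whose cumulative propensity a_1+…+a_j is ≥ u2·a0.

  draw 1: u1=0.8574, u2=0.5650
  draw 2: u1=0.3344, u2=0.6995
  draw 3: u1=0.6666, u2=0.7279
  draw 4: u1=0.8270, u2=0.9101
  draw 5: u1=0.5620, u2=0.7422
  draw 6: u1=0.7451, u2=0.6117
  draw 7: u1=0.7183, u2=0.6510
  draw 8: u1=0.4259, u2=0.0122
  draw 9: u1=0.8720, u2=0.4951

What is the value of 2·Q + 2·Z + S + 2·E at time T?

Check how each reaction changes W = 2·Q + 2·Z + S + 2·E (weight of products minus weight of reactants):
R1: E -> Q: (2·1) − (2·1) = 2 − 2 = 0
R2: Q -> Z: (2·1) − (2·1) = 2 − 2 = 0
R3: Z + E -> 2 Q: (2·2) − (2·1 + 2·1) = 4 − 4 = 0
Every reaction leaves W unchanged, so W is conserved and no simulation is needed: W(T) = W(0) = 2·5 + 2·2 + 9 + 2·6 = 35

Value at T = 35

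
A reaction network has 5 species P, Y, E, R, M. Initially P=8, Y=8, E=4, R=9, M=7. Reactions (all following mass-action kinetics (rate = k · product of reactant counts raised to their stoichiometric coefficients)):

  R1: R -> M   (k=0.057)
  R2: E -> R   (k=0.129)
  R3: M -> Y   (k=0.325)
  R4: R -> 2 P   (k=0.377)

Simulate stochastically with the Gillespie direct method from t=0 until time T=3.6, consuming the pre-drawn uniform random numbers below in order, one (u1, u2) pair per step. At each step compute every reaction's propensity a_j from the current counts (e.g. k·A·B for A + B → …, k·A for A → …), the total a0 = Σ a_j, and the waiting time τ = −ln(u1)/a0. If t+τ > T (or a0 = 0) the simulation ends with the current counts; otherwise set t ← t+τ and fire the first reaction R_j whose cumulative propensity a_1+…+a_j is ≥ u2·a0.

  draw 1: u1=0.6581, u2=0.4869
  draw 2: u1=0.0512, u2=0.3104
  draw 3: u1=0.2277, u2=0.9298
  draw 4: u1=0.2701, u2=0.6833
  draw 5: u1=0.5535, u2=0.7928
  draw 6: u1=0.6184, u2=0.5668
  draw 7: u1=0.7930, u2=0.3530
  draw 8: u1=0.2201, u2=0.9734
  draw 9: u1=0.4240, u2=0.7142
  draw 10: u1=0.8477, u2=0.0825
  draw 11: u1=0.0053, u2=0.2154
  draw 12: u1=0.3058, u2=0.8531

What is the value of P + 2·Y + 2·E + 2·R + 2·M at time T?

Check how each reaction changes W = P + 2·Y + 2·E + 2·R + 2·M (weight of products minus weight of reactants):
R1: R -> M: (2·1) − (2·1) = 2 − 2 = 0
R2: E -> R: (2·1) − (2·1) = 2 − 2 = 0
R3: M -> Y: (2·1) − (2·1) = 2 − 2 = 0
R4: R -> 2 P: (1·2) − (2·1) = 2 − 2 = 0
Every reaction leaves W unchanged, so W is conserved and no simulation is needed: W(T) = W(0) = 8 + 2·8 + 2·4 + 2·9 + 2·7 = 64

Value at T = 64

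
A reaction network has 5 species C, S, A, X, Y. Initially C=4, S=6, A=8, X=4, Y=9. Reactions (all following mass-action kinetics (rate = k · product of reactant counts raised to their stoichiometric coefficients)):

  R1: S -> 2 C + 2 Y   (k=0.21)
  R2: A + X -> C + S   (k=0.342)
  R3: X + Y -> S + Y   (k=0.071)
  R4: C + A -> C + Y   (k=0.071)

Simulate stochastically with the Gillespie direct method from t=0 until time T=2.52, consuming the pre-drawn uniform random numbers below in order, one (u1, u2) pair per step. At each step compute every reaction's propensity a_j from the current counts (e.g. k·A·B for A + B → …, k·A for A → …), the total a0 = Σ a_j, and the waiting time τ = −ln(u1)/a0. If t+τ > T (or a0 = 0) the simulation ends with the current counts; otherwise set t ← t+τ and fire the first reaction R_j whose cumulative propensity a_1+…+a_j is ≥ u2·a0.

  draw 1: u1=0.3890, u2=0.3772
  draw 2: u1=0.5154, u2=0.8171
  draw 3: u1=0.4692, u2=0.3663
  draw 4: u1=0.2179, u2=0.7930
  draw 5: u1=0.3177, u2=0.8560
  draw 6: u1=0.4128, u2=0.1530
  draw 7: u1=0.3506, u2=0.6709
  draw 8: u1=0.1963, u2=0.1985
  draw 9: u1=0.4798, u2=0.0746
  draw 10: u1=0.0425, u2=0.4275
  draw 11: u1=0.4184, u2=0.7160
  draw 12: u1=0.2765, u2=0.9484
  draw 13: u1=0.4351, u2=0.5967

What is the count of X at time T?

X at T = 0

t=0.000: C=4 S=6 A=8 X=4 Y=9
Draw 1: a1=1.260, a2=10.944, a3=2.556, a4=2.272, a0=17.032; τ=−ln(0.3890)/17.032=0.055 → t=0.055; u2·a0=0.3772·17.032=6.424; a1=1.260 < 6.424 ≤ a1+a2=12.204 → R2 fires; C=5 S=7 A=7 X=3 Y=9
Draw 2: a1=1.470, a2=7.182, a3=1.917, a4=2.485, a0=13.054; τ=−ln(0.5154)/13.054=0.051 → t=0.106; u2·a0=0.8171·13.054=10.666; a1+…+a3=10.569 < 10.666 ≤ a1+…+a4=13.054 → R4 fires; C=5 S=7 A=6 X=3 Y=10
Draw 3: a1=1.470, a2=6.156, a3=2.130, a4=2.130, a0=11.886; τ=−ln(0.4692)/11.886=0.064 → t=0.170; u2·a0=0.3663·11.886=4.354; a1=1.470 < 4.354 ≤ a1+a2=7.626 → R2 fires; C=6 S=8 A=5 X=2 Y=10
Draw 4: a1=1.680, a2=3.420, a3=1.420, a4=2.130, a0=8.650; τ=−ln(0.2179)/8.650=0.176 → t=0.346; u2·a0=0.7930·8.650=6.859; a1+…+a3=6.520 < 6.859 ≤ a1+…+a4=8.650 → R4 fires; C=6 S=8 A=4 X=2 Y=11
Draw 5: a1=1.680, a2=2.736, a3=1.562, a4=1.704, a0=7.682; τ=−ln(0.3177)/7.682=0.149 → t=0.495; u2·a0=0.8560·7.682=6.576; a1+…+a3=5.978 < 6.576 ≤ a1+…+a4=7.682 → R4 fires; C=6 S=8 A=3 X=2 Y=12
Draw 6: a1=1.680, a2=2.052, a3=1.704, a4=1.278, a0=6.714; τ=−ln(0.4128)/6.714=0.132 → t=0.627; u2·a0=0.1530·6.714=1.027 ≤ a1=1.680 → R1 fires; C=8 S=7 A=3 X=2 Y=14
Draw 7: a1=1.470, a2=2.052, a3=1.988, a4=1.704, a0=7.214; τ=−ln(0.3506)/7.214=0.145 → t=0.772; u2·a0=0.6709·7.214=4.840; a1+a2=3.522 < 4.840 ≤ a1+…+a3=5.510 → R3 fires; C=8 S=8 A=3 X=1 Y=14
Draw 8: a1=1.680, a2=1.026, a3=0.994, a4=1.704, a0=5.404; τ=−ln(0.1963)/5.404=0.301 → t=1.074; u2·a0=0.1985·5.404=1.073 ≤ a1=1.680 → R1 fires; C=10 S=7 A=3 X=1 Y=16
Draw 9: a1=1.470, a2=1.026, a3=1.136, a4=2.130, a0=5.762; τ=−ln(0.4798)/5.762=0.127 → t=1.201; u2·a0=0.0746·5.762=0.430 ≤ a1=1.470 → R1 fires; C=12 S=6 A=3 X=1 Y=18
Draw 10: a1=1.260, a2=1.026, a3=1.278, a4=2.556, a0=6.120; τ=−ln(0.0425)/6.120=0.516 → t=1.717; u2·a0=0.4275·6.120=2.616; a1+a2=2.286 < 2.616 ≤ a1+…+a3=3.564 → R3 fires; C=12 S=7 A=3 X=0 Y=18
Draw 11: a1=1.470, a2=0.000, a3=0.000, a4=2.556, a0=4.026; τ=−ln(0.4184)/4.026=0.216 → t=1.934; u2·a0=0.7160·4.026=2.883; a1+…+a3=1.470 < 2.883 ≤ a1+…+a4=4.026 → R4 fires; C=12 S=7 A=2 X=0 Y=19
Draw 12: a1=1.470, a2=0.000, a3=0.000, a4=1.704, a0=3.174; τ=−ln(0.2765)/3.174=0.405 → t=2.339; u2·a0=0.9484·3.174=3.010; a1+…+a3=1.470 < 3.010 ≤ a1+…+a4=3.174 → R4 fires; C=12 S=7 A=1 X=0 Y=20
Draw 13: a1=1.470, a2=0.000, a3=0.000, a4=0.852, a0=2.322; τ=−ln(0.4351)/2.322=0.358 → t=2.697 > T=2.52: stop.
Read off X at T=2.52: 0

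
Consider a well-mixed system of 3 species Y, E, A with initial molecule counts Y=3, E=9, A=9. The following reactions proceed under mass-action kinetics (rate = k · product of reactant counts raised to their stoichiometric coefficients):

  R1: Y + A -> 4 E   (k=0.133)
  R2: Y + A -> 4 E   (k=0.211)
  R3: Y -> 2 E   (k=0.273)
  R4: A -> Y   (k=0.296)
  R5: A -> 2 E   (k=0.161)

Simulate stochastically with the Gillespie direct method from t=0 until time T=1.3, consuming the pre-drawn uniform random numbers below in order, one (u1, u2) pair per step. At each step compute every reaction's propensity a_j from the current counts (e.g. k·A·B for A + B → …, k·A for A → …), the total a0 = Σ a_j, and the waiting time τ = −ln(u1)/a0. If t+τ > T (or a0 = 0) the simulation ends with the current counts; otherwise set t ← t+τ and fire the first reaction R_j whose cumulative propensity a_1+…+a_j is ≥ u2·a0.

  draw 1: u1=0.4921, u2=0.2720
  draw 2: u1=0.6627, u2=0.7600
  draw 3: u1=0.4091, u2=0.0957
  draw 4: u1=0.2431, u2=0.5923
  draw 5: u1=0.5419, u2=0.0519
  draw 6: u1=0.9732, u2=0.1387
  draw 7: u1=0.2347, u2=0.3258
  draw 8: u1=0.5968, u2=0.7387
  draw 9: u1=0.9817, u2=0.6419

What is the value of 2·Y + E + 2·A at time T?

Value at T = 33

Check how each reaction changes W = 2·Y + E + 2·A (weight of products minus weight of reactants):
R1: Y + A -> 4 E: (1·4) − (2·1 + 2·1) = 4 − 4 = 0
R2: Y + A -> 4 E: (1·4) − (2·1 + 2·1) = 4 − 4 = 0
R3: Y -> 2 E: (1·2) − (2·1) = 2 − 2 = 0
R4: A -> Y: (2·1) − (2·1) = 2 − 2 = 0
R5: A -> 2 E: (1·2) − (2·1) = 2 − 2 = 0
Every reaction leaves W unchanged, so W is conserved and no simulation is needed: W(T) = W(0) = 2·3 + 9 + 2·9 = 33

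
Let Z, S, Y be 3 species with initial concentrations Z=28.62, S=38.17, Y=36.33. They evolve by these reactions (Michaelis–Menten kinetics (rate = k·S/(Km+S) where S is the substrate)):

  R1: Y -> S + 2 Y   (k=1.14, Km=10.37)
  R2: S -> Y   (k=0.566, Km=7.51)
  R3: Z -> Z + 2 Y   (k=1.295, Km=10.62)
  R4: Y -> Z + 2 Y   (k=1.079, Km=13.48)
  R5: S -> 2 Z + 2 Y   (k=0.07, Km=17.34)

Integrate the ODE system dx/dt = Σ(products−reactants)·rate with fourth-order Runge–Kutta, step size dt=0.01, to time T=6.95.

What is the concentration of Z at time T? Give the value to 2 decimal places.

Z at T = 35.20

RK4 with dt=0.01: 695 steps to T=6.95. Trajectory (selected grid times):
t=0.00: Z=28.62 S=38.17 Y=36.33
t=0.77: Z=29.31 S=38.46 Y=39.53
t=1.54: Z=30.01 S=38.76 Y=42.76
t=2.32: Z=30.73 S=39.07 Y=46.07
t=3.09: Z=31.45 S=39.39 Y=49.37
t=3.86: Z=32.18 S=39.71 Y=52.69
t=4.63: Z=32.92 S=40.05 Y=56.04
t=5.41: Z=33.68 S=40.39 Y=59.46
t=6.18: Z=34.44 S=40.73 Y=62.85
t=6.95: Z=35.20 S=41.09 Y=66.27
Read off Z at T=6.95: 35.20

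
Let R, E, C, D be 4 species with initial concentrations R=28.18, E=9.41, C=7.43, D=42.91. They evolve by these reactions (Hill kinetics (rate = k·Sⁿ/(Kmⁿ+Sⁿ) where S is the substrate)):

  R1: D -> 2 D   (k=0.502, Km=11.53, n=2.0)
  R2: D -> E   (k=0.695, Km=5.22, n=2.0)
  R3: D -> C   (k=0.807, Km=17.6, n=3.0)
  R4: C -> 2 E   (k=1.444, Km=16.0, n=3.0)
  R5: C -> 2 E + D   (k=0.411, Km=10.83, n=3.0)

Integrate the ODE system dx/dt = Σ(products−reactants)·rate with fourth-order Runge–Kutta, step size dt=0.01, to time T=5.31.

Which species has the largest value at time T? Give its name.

RK4 with dt=0.01: 531 steps to T=5.31. Trajectory (selected grid times):
t=0.00: R=28.18 E=9.41 C=7.43 D=42.91
t=0.59: R=28.18 E=10.10 C=7.73 D=42.40
t=1.18: R=28.18 E=10.82 C=8.02 D=41.89
t=1.77: R=28.18 E=11.57 C=8.29 D=41.40
t=2.36: R=28.18 E=12.34 C=8.54 D=40.90
t=2.95: R=28.18 E=13.15 C=8.78 D=40.41
t=3.54: R=28.18 E=13.97 C=9.01 D=39.93
t=4.13: R=28.18 E=14.82 C=9.23 D=39.46
t=4.72: R=28.18 E=15.70 C=9.43 D=38.98
t=5.31: R=28.18 E=16.59 C=9.62 D=38.52
At T=5.31: R=28.18 E=16.59 C=9.62 D=38.52; the largest is D.

Dominant species at T: D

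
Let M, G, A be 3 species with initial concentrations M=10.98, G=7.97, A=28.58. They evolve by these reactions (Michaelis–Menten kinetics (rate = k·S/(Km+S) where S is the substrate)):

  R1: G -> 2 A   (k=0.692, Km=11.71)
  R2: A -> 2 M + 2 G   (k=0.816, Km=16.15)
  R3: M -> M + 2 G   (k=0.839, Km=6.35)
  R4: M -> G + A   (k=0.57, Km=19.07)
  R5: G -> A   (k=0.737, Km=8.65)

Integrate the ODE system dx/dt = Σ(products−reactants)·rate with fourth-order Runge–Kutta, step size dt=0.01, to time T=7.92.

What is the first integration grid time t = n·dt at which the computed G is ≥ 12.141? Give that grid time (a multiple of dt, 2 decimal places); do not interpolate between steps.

Threshold first reached at t = 2.52

RK4 with dt=0.01: 792 steps to T=7.92. Trajectory (selected grid times):
t=0.00: M=10.98 G=7.97 A=28.58
t=0.88: M=11.71 G=9.44 A=29.15
t=1.76: M=12.45 G=10.90 A=29.80
t=2.51: M=13.07 G=12.13 A=30.40
t=2.52: M=13.08 G=12.15 A=30.41
t=2.64: M=13.18 G=12.35 A=30.51
t=3.52: M=13.92 G=13.79 A=31.28
t=4.40: M=14.65 G=15.24 A=32.10
t=5.28: M=15.39 G=16.68 A=32.96
t=6.16: M=16.13 G=18.13 A=33.87
t=7.04: M=16.88 G=19.59 A=34.81
t=7.92: M=17.62 G=21.05 A=35.78
G(2.51)=12.132 < 12.141 but G(2.52)=12.149 ≥ 12.141, so the first grid time is t=2.52.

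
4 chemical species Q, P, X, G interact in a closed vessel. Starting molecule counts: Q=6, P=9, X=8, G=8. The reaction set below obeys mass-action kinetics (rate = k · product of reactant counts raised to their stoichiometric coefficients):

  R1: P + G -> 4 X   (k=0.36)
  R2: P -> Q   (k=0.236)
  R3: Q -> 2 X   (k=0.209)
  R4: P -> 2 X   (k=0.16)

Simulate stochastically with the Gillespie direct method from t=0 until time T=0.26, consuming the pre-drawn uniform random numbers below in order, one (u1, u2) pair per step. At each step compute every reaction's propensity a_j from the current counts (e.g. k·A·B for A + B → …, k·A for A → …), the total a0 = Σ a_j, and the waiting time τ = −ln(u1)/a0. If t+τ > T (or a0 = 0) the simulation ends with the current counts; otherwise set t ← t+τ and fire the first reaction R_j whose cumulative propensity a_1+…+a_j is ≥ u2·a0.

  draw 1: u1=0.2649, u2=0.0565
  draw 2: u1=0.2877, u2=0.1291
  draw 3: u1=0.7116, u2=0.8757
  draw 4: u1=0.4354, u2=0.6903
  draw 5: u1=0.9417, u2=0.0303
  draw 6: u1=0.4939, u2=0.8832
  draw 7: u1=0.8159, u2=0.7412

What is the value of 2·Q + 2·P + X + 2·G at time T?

Check how each reaction changes W = 2·Q + 2·P + X + 2·G (weight of products minus weight of reactants):
R1: P + G -> 4 X: (1·4) − (2·1 + 2·1) = 4 − 4 = 0
R2: P -> Q: (2·1) − (2·1) = 2 − 2 = 0
R3: Q -> 2 X: (1·2) − (2·1) = 2 − 2 = 0
R4: P -> 2 X: (1·2) − (2·1) = 2 − 2 = 0
Every reaction leaves W unchanged, so W is conserved and no simulation is needed: W(T) = W(0) = 2·6 + 2·9 + 8 + 2·8 = 54

Value at T = 54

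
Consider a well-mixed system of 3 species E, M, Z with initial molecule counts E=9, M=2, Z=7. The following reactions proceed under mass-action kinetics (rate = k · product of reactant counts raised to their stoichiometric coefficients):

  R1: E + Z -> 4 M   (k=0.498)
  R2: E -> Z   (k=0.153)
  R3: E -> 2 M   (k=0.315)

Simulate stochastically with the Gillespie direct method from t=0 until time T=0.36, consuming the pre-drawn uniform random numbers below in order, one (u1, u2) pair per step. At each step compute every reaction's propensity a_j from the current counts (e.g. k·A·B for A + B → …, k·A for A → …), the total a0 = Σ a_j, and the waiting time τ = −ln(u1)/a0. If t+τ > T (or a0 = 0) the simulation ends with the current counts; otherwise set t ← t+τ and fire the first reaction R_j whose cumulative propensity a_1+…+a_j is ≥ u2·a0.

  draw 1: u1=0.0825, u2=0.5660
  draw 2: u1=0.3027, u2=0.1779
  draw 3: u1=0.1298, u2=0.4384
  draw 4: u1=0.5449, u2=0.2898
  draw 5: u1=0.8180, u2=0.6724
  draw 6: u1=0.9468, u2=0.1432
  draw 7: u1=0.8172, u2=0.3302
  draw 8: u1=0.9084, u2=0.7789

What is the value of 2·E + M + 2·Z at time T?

Value at T = 34

Check how each reaction changes W = 2·E + M + 2·Z (weight of products minus weight of reactants):
R1: E + Z -> 4 M: (1·4) − (2·1 + 2·1) = 4 − 4 = 0
R2: E -> Z: (2·1) − (2·1) = 2 − 2 = 0
R3: E -> 2 M: (1·2) − (2·1) = 2 − 2 = 0
Every reaction leaves W unchanged, so W is conserved and no simulation is needed: W(T) = W(0) = 2·9 + 2 + 2·7 = 34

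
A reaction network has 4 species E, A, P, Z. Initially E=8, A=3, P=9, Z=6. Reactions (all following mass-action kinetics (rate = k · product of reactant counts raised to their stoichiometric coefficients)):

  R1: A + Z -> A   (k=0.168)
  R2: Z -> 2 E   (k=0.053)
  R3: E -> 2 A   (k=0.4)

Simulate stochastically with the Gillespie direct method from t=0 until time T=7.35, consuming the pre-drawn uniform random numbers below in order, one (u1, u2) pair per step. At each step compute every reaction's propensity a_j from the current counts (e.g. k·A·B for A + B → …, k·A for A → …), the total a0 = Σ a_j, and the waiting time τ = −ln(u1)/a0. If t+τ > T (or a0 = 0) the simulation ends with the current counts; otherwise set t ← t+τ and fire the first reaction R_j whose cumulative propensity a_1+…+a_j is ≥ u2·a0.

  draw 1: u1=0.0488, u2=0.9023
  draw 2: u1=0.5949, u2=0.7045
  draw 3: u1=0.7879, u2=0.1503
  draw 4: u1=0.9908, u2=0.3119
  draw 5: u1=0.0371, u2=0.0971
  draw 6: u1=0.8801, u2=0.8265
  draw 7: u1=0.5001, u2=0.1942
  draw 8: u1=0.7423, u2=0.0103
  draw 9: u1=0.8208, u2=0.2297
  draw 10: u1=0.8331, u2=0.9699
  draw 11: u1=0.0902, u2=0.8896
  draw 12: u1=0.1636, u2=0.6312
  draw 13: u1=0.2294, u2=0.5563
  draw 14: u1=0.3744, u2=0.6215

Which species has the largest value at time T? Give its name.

Dominant species at T: A

t=0.000: E=8 A=3 P=9 Z=6
Draw 1: a1=3.024, a2=0.318, a3=3.200, a0=6.542; τ=−ln(0.0488)/6.542=0.462 → t=0.462; u2·a0=0.9023·6.542=5.903; a1+a2=3.342 < 5.903 ≤ a1+…+a3=6.542 → R3 fires; E=7 A=5 P=9 Z=6
Draw 2: a1=5.040, a2=0.318, a3=2.800, a0=8.158; τ=−ln(0.5949)/8.158=0.064 → t=0.525; u2·a0=0.7045·8.158=5.747; a1+a2=5.358 < 5.747 ≤ a1+…+a3=8.158 → R3 fires; E=6 A=7 P=9 Z=6
Draw 3: a1=7.056, a2=0.318, a3=2.400, a0=9.774; τ=−ln(0.7879)/9.774=0.024 → t=0.550; u2·a0=0.1503·9.774=1.469 ≤ a1=7.056 → R1 fires; E=6 A=7 P=9 Z=5
Draw 4: a1=5.880, a2=0.265, a3=2.400, a0=8.545; τ=−ln(0.9908)/8.545=0.001 → t=0.551; u2·a0=0.3119·8.545=2.665 ≤ a1=5.880 → R1 fires; E=6 A=7 P=9 Z=4
Draw 5: a1=4.704, a2=0.212, a3=2.400, a0=7.316; τ=−ln(0.0371)/7.316=0.450 → t=1.001; u2·a0=0.0971·7.316=0.710 ≤ a1=4.704 → R1 fires; E=6 A=7 P=9 Z=3
Draw 6: a1=3.528, a2=0.159, a3=2.400, a0=6.087; τ=−ln(0.8801)/6.087=0.021 → t=1.022; u2·a0=0.8265·6.087=5.031; a1+a2=3.687 < 5.031 ≤ a1+…+a3=6.087 → R3 fires; E=5 A=9 P=9 Z=3
Draw 7: a1=4.536, a2=0.159, a3=2.000, a0=6.695; τ=−ln(0.5001)/6.695=0.104 → t=1.126; u2·a0=0.1942·6.695=1.300 ≤ a1=4.536 → R1 fires; E=5 A=9 P=9 Z=2
Draw 8: a1=3.024, a2=0.106, a3=2.000, a0=5.130; τ=−ln(0.7423)/5.130=0.058 → t=1.184; u2·a0=0.0103·5.130=0.053 ≤ a1=3.024 → R1 fires; E=5 A=9 P=9 Z=1
Draw 9: a1=1.512, a2=0.053, a3=2.000, a0=3.565; τ=−ln(0.8208)/3.565=0.055 → t=1.239; u2·a0=0.2297·3.565=0.819 ≤ a1=1.512 → R1 fires; E=5 A=9 P=9 Z=0
Draw 10: a1=0.000, a2=0.000, a3=2.000, a0=2.000; τ=−ln(0.8331)/2.000=0.091 → t=1.330; u2·a0=0.9699·2.000=1.940; a1+a2=0.000 < 1.940 ≤ a1+…+a3=2.000 → R3 fires; E=4 A=11 P=9 Z=0
Draw 11: a1=0.000, a2=0.000, a3=1.600, a0=1.600; τ=−ln(0.0902)/1.600=1.504 → t=2.834; u2·a0=0.8896·1.600=1.423; a1+a2=0.000 < 1.423 ≤ a1+…+a3=1.600 → R3 fires; E=3 A=13 P=9 Z=0
Draw 12: a1=0.000, a2=0.000, a3=1.200, a0=1.200; τ=−ln(0.1636)/1.200=1.509 → t=4.342; u2·a0=0.6312·1.200=0.757; a1+a2=0.000 < 0.757 ≤ a1+…+a3=1.200 → R3 fires; E=2 A=15 P=9 Z=0
Draw 13: a1=0.000, a2=0.000, a3=0.800, a0=0.800; τ=−ln(0.2294)/0.800=1.840 → t=6.183; u2·a0=0.5563·0.800=0.445; a1+a2=0.000 < 0.445 ≤ a1+…+a3=0.800 → R3 fires; E=1 A=17 P=9 Z=0
Draw 14: a1=0.000, a2=0.000, a3=0.400, a0=0.400; τ=−ln(0.3744)/0.400=2.456 → t=8.639 > T=7.35: stop.
At T=7.35: E=1 A=17 P=9 Z=0; the largest is A.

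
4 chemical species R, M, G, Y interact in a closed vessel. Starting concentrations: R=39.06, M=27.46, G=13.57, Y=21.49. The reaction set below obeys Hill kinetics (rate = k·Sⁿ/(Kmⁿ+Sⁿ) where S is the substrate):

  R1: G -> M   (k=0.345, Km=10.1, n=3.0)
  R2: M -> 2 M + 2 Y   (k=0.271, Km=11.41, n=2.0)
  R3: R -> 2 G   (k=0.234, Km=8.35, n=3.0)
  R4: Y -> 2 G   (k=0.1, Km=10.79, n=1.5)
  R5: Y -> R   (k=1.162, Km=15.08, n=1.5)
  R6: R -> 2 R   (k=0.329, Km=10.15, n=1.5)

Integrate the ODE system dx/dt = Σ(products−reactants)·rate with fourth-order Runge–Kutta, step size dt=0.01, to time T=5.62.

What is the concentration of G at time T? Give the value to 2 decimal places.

RK4 with dt=0.01: 562 steps to T=5.62. Trajectory (selected grid times):
t=0.00: R=39.06 M=27.46 G=13.57 Y=21.49
t=0.62: R=39.55 M=27.76 G=13.80 Y=21.28
t=1.25: R=40.04 M=28.06 G=14.02 Y=21.07
t=1.87: R=40.53 M=28.36 G=14.24 Y=20.86
t=2.50: R=41.02 M=28.67 G=14.47 Y=20.66
t=3.12: R=41.50 M=28.97 G=14.68 Y=20.46
t=3.75: R=41.99 M=29.29 G=14.90 Y=20.27
t=4.37: R=42.46 M=29.60 G=15.12 Y=20.08
t=5.00: R=42.94 M=29.91 G=15.33 Y=19.89
t=5.62: R=43.41 M=30.23 G=15.54 Y=19.70
Read off G at T=5.62: 15.54

G at T = 15.54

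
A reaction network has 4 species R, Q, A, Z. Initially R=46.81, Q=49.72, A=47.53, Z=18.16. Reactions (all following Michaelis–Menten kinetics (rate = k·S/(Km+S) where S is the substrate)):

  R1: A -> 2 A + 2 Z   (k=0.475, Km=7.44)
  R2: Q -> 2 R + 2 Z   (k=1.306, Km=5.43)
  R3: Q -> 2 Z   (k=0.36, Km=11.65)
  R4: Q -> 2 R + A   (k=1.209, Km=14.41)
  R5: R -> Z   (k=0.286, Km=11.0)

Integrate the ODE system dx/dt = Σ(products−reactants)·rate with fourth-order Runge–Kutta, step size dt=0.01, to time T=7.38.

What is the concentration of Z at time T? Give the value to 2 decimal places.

Z at T = 47.21

RK4 with dt=0.01: 738 steps to T=7.38. Trajectory (selected grid times):
t=0.00: R=46.81 Q=49.72 A=47.53 Z=18.16
t=0.82: R=50.08 Q=47.75 A=48.63 Z=21.43
t=1.64: R=53.32 Q=45.80 A=49.73 Z=24.69
t=2.46: R=56.53 Q=43.86 A=50.82 Z=27.94
t=3.28: R=59.72 Q=41.93 A=51.90 Z=31.19
t=4.10: R=62.88 Q=40.03 A=52.97 Z=34.42
t=4.92: R=66.01 Q=38.13 A=54.04 Z=37.64
t=5.74: R=69.11 Q=36.26 A=55.10 Z=40.84
t=6.56: R=72.17 Q=34.41 A=56.15 Z=44.03
t=7.38: R=75.19 Q=32.57 A=57.18 Z=47.21
Read off Z at T=7.38: 47.21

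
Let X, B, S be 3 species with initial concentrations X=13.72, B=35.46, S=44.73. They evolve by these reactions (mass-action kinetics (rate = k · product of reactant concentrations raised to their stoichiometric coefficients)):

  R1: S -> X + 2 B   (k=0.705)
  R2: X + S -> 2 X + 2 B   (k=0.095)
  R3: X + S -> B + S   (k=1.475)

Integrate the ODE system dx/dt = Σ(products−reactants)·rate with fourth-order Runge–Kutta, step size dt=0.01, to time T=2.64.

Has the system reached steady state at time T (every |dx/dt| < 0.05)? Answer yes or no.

Steady state at T: no

RK4 with dt=0.01: 264 steps to T=2.64. Trajectory (selected grid times):
t=0.00: X=13.72 B=35.46 S=44.73
t=0.29: X=0.51 B=77.23 S=35.21
t=0.59: X=0.51 B=98.60 S=28.09
t=0.88: X=0.51 B=115.14 S=22.57
t=1.17: X=0.51 B=128.43 S=18.14
t=1.47: X=0.51 B=139.45 S=14.47
t=1.76: X=0.51 B=147.97 S=11.63
t=2.05: X=0.51 B=154.82 S=9.35
t=2.35: X=0.51 B=160.49 S=7.46
t=2.64: X=0.51 B=164.88 S=5.99
Rates at T: R1=4.2247, R2=0.2908, R3=4.5156
dx/dt at T (Σ net stoichiometry × rate): X=-0.0000, B=+13.5467, S=-4.5156
Largest |dx/dt| is |+13.5467| (B) ≥ 0.05 → not steady.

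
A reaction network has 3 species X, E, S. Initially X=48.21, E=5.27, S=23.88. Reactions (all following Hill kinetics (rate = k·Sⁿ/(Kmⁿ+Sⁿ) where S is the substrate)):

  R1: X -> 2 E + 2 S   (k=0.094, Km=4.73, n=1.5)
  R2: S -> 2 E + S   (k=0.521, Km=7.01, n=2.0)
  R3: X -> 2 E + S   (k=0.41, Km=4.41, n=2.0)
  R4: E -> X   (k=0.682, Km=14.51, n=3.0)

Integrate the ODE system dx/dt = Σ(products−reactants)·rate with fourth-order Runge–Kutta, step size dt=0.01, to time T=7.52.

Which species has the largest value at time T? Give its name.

Dominant species at T: X

RK4 with dt=0.01: 752 steps to T=7.52. Trajectory (selected grid times):
t=0.00: X=48.21 E=5.27 S=23.88
t=0.84: X=47.83 E=6.87 S=24.37
t=1.67: X=47.49 E=8.43 S=24.86
t=2.51: X=47.19 E=9.96 S=25.36
t=3.34: X=46.94 E=11.43 S=25.85
t=4.18: X=46.73 E=12.87 S=26.34
t=5.01: X=46.57 E=14.25 S=26.83
t=5.85: X=46.45 E=15.60 S=27.32
t=6.68: X=46.37 E=16.91 S=27.81
t=7.52: X=46.32 E=18.21 S=28.31
At T=7.52: X=46.32 E=18.21 S=28.31; the largest is X.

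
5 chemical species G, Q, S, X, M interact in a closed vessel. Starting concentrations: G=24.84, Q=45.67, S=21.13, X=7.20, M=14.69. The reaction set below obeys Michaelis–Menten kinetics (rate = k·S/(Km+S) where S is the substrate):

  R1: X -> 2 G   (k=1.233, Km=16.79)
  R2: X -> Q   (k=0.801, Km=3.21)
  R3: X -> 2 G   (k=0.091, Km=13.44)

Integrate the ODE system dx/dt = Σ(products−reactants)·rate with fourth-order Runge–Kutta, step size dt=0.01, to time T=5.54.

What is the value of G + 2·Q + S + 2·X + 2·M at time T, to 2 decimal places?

Check how each reaction changes W = G + 2·Q + S + 2·X + 2·M (weight of products minus weight of reactants):
R1: X -> 2 G: (1·2) − (2·1) = 2 − 2 = 0
R2: X -> Q: (2·1) − (2·1) = 2 − 2 = 0
R3: X -> 2 G: (1·2) − (2·1) = 2 − 2 = 0
Every reaction leaves W unchanged, so W is conserved and no simulation is needed: W(T) = W(0) = 24.84 + 2·45.67 + 21.13 + 2·7.20 + 2·14.69 = 181.09

Value at T = 181.09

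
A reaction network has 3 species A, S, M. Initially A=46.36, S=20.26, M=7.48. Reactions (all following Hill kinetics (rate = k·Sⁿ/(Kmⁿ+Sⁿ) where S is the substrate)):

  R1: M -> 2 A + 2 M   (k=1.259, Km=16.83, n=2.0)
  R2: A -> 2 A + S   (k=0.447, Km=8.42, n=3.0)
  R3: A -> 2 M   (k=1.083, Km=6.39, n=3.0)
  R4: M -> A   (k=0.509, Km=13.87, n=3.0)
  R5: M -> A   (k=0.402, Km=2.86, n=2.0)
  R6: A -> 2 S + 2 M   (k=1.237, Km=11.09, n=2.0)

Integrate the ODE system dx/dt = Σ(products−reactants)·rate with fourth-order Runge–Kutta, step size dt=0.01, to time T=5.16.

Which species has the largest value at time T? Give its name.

RK4 with dt=0.01: 516 steps to T=5.16. Trajectory (selected grid times):
t=0.00: A=46.36 S=20.26 M=7.48
t=0.57: A=45.90 S=21.85 M=9.93
t=1.15: A=45.62 S=23.46 M=12.44
t=1.72: A=45.52 S=25.04 M=14.93
t=2.29: A=45.58 S=26.63 M=17.44
t=2.87: A=45.78 S=28.24 M=20.01
t=3.44: A=46.09 S=29.83 M=22.56
t=4.01: A=46.48 S=31.41 M=25.14
t=4.59: A=46.96 S=33.03 M=27.78
t=5.16: A=47.50 S=34.62 M=30.40
At T=5.16: A=47.50 S=34.62 M=30.40; the largest is A.

Dominant species at T: A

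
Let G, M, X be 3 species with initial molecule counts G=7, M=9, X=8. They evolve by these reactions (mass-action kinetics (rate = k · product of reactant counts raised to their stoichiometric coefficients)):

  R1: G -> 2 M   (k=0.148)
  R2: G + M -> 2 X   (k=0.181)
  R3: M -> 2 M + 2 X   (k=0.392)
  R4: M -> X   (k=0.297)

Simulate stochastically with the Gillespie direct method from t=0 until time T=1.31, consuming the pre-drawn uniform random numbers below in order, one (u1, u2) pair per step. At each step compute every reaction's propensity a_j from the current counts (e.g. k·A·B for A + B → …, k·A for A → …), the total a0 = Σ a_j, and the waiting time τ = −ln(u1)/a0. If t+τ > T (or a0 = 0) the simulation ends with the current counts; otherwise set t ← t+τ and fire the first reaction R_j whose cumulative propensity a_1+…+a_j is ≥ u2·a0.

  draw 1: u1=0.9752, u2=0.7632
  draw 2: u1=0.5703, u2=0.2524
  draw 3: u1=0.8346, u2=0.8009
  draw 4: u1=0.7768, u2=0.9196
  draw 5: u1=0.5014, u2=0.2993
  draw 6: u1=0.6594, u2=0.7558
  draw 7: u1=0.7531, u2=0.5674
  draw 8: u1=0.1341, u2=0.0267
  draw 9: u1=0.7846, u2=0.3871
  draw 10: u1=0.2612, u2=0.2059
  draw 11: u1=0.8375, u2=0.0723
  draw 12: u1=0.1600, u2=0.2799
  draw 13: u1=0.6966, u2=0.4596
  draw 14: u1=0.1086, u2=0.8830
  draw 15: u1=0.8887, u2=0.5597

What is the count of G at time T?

t=0.000: G=7 M=9 X=8
Draw 1: a1=1.036, a2=11.403, a3=3.528, a4=2.673, a0=18.640; τ=−ln(0.9752)/18.640=0.001 → t=0.001; u2·a0=0.7632·18.640=14.226; a1+a2=12.439 < 14.226 ≤ a1+…+a3=15.967 → R3 fires; G=7 M=10 X=10
Draw 2: a1=1.036, a2=12.670, a3=3.920, a4=2.970, a0=20.596; τ=−ln(0.5703)/20.596=0.027 → t=0.029; u2·a0=0.2524·20.596=5.198; a1=1.036 < 5.198 ≤ a1+a2=13.706 → R2 fires; G=6 M=9 X=12
Draw 3: a1=0.888, a2=9.774, a3=3.528, a4=2.673, a0=16.863; τ=−ln(0.8346)/16.863=0.011 → t=0.039; u2·a0=0.8009·16.863=13.506; a1+a2=10.662 < 13.506 ≤ a1+…+a3=14.190 → R3 fires; G=6 M=10 X=14
Draw 4: a1=0.888, a2=10.860, a3=3.920, a4=2.970, a0=18.638; τ=−ln(0.7768)/18.638=0.014 → t=0.053; u2·a0=0.9196·18.638=17.140; a1+…+a3=15.668 < 17.140 ≤ a1+…+a4=18.638 → R4 fires; G=6 M=9 X=15
Draw 5: a1=0.888, a2=9.774, a3=3.528, a4=2.673, a0=16.863; τ=−ln(0.5014)/16.863=0.041 → t=0.094; u2·a0=0.2993·16.863=5.047; a1=0.888 < 5.047 ≤ a1+a2=10.662 → R2 fires; G=5 M=8 X=17
Draw 6: a1=0.740, a2=7.240, a3=3.136, a4=2.376, a0=13.492; τ=−ln(0.6594)/13.492=0.031 → t=0.125; u2·a0=0.7558·13.492=10.197; a1+a2=7.980 < 10.197 ≤ a1+…+a3=11.116 → R3 fires; G=5 M=9 X=19
Draw 7: a1=0.740, a2=8.145, a3=3.528, a4=2.673, a0=15.086; τ=−ln(0.7531)/15.086=0.019 → t=0.143; u2·a0=0.5674·15.086=8.560; a1=0.740 < 8.560 ≤ a1+a2=8.885 → R2 fires; G=4 M=8 X=21
Draw 8: a1=0.592, a2=5.792, a3=3.136, a4=2.376, a0=11.896; τ=−ln(0.1341)/11.896=0.169 → t=0.312; u2·a0=0.0267·11.896=0.318 ≤ a1=0.592 → R1 fires; G=3 M=10 X=21
Draw 9: a1=0.444, a2=5.430, a3=3.920, a4=2.970, a0=12.764; τ=−ln(0.7846)/12.764=0.019 → t=0.331; u2·a0=0.3871·12.764=4.941; a1=0.444 < 4.941 ≤ a1+a2=5.874 → R2 fires; G=2 M=9 X=23
Draw 10: a1=0.296, a2=3.258, a3=3.528, a4=2.673, a0=9.755; τ=−ln(0.2612)/9.755=0.138 → t=0.469; u2·a0=0.2059·9.755=2.009; a1=0.296 < 2.009 ≤ a1+a2=3.554 → R2 fires; G=1 M=8 X=25
Draw 11: a1=0.148, a2=1.448, a3=3.136, a4=2.376, a0=7.108; τ=−ln(0.8375)/7.108=0.025 → t=0.494; u2·a0=0.0723·7.108=0.514; a1=0.148 < 0.514 ≤ a1+a2=1.596 → R2 fires; G=0 M=7 X=27
Draw 12: a1=0.000, a2=0.000, a3=2.744, a4=2.079, a0=4.823; τ=−ln(0.1600)/4.823=0.380 → t=0.874; u2·a0=0.2799·4.823=1.350; a1+a2=0.000 < 1.350 ≤ a1+…+a3=2.744 → R3 fires; G=0 M=8 X=29
Draw 13: a1=0.000, a2=0.000, a3=3.136, a4=2.376, a0=5.512; τ=−ln(0.6966)/5.512=0.066 → t=0.940; u2·a0=0.4596·5.512=2.533; a1+a2=0.000 < 2.533 ≤ a1+…+a3=3.136 → R3 fires; G=0 M=9 X=31
Draw 14: a1=0.000, a2=0.000, a3=3.528, a4=2.673, a0=6.201; τ=−ln(0.1086)/6.201=0.358 → t=1.298; u2·a0=0.8830·6.201=5.475; a1+…+a3=3.528 < 5.475 ≤ a1+…+a4=6.201 → R4 fires; G=0 M=8 X=32
Draw 15: a1=0.000, a2=0.000, a3=3.136, a4=2.376, a0=5.512; τ=−ln(0.8887)/5.512=0.021 → t=1.319 > T=1.31: stop.
Read off G at T=1.31: 0

G at T = 0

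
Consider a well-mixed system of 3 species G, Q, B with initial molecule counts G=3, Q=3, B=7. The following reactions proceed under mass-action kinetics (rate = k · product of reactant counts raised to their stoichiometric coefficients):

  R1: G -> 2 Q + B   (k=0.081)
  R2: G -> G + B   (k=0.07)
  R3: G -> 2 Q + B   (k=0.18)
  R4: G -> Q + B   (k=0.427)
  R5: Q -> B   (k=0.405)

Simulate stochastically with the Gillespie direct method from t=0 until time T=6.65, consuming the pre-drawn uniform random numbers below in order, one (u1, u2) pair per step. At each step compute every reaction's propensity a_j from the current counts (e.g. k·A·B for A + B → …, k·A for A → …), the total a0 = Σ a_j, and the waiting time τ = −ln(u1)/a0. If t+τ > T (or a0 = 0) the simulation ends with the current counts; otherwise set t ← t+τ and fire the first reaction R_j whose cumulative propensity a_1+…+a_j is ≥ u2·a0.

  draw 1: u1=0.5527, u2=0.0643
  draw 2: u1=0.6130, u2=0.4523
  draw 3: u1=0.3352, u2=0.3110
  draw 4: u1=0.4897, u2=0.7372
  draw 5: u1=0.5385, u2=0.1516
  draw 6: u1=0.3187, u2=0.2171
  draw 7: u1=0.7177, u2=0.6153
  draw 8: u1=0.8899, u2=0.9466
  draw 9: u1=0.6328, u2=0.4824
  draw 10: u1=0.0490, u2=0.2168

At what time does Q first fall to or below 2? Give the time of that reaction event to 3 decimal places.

t=0.000: G=3 Q=3 B=7
Draw 1: a1=0.243, a2=0.210, a3=0.540, a4=1.281, a5=1.215, a0=3.489; τ=−ln(0.5527)/3.489=0.170 → t=0.170; u2·a0=0.0643·3.489=0.224 ≤ a1=0.243 → R1 fires; G=2 Q=5 B=8
Draw 2: a1=0.162, a2=0.140, a3=0.360, a4=0.854, a5=2.025, a0=3.541; τ=−ln(0.6130)/3.541=0.138 → t=0.308; u2·a0=0.4523·3.541=1.602; a1+…+a4=1.516 < 1.602 ≤ a1+…+a5=3.541 → R5 fires; G=2 Q=4 B=9
Draw 3: a1=0.162, a2=0.140, a3=0.360, a4=0.854, a5=1.620, a0=3.136; τ=−ln(0.3352)/3.136=0.349 → t=0.657; u2·a0=0.3110·3.136=0.975; a1+…+a3=0.662 < 0.975 ≤ a1+…+a4=1.516 → R4 fires; G=1 Q=5 B=10
Draw 4: a1=0.081, a2=0.070, a3=0.180, a4=0.427, a5=2.025, a0=2.783; τ=−ln(0.4897)/2.783=0.257 → t=0.913; u2·a0=0.7372·2.783=2.052; a1+…+a4=0.758 < 2.052 ≤ a1+…+a5=2.783 → R5 fires; G=1 Q=4 B=11
Draw 5: a1=0.081, a2=0.070, a3=0.180, a4=0.427, a5=1.620, a0=2.378; τ=−ln(0.5385)/2.378=0.260 → t=1.174; u2·a0=0.1516·2.378=0.361; a1+…+a3=0.331 < 0.361 ≤ a1+…+a4=0.758 → R4 fires; G=0 Q=5 B=12
Draw 6: a1=0.000, a2=0.000, a3=0.000, a4=0.000, a5=2.025, a0=2.025; τ=−ln(0.3187)/2.025=0.565 → t=1.738; u2·a0=0.2171·2.025=0.440; a1+…+a4=0.000 < 0.440 ≤ a1+…+a5=2.025 → R5 fires; G=0 Q=4 B=13
Draw 7: a1=0.000, a2=0.000, a3=0.000, a4=0.000, a5=1.620, a0=1.620; τ=−ln(0.7177)/1.620=0.205 → t=1.943; u2·a0=0.6153·1.620=0.997; a1+…+a4=0.000 < 0.997 ≤ a1+…+a5=1.620 → R5 fires; G=0 Q=3 B=14
Draw 8: a1=0.000, a2=0.000, a3=0.000, a4=0.000, a5=1.215, a0=1.215; τ=−ln(0.8899)/1.215=0.096 → t=2.039; u2·a0=0.9466·1.215=1.150; a1+…+a4=0.000 < 1.150 ≤ a1+…+a5=1.215 → R5 fires; G=0 Q=2 B=15
Draw 9: a1=0.000, a2=0.000, a3=0.000, a4=0.000, a5=0.810, a0=0.810; τ=−ln(0.6328)/0.810=0.565 → t=2.604; u2·a0=0.4824·0.810=0.391; a1+…+a4=0.000 < 0.391 ≤ a1+…+a5=0.810 → R5 fires; G=0 Q=1 B=16
Draw 10: a1=0.000, a2=0.000, a3=0.000, a4=0.000, a5=0.405, a0=0.405; τ=−ln(0.0490)/0.405=7.447 → t=10.051 > T=6.65: stop.
Q first becomes ≤ 2 when it reaches 2 at the event at t=2.039.

Threshold first reached at t = 2.039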